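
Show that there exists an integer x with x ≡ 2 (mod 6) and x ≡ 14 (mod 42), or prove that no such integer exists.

gcd(6, 42) = 6. A simultaneous solution exists iff 2 ≡ 14 (mod 6); here 2 mod 6 = 2 = 14 mod 6, so it does.
The integers ≡ 2 (mod 6) are 2, 8, 14, …; their remainders mod 42 are 2, 8, 14, so x = 14 is the first that is ≡ 14 (mod 42).
Verify: 14 = 2·6 + 2 and 14 = 0·42 + 14. ✓

x = 14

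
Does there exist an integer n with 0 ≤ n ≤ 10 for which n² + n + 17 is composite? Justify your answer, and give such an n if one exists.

No, no such integer n in that range exists.

The values for n = 0, 1, …, 10 are 17, 19, 23, 29, 37, 47, 59, 73, 89, 107, 127, and each of these is prime.
So no value in the range makes the expression composite.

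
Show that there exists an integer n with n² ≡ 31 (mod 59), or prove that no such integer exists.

No, no such integer exists.

Apply Euler's criterion with the prime 59: 31 is a quadratic residue iff 31^29 ≡ 1 (mod 59), and a non-residue iff it is ≡ −1.
Squaring successively (mod 59): 31^2 = 961 ≡ 17; 31^4 ≡ 17² = 289 ≡ 53; 31^8 ≡ 53² = 2809 ≡ 36; 31^16 ≡ 36² = 1296 ≡ 57.
Since 29 = 16 + 8 + 4 + 1, 31^29 ≡ 57 · 36 · 53 · 31; multiplying out mod 59: 57·36 = 2052 ≡ 46, then 46·53 = 2438 ≡ 19, then 19·31 = 589 ≡ 58. Thus 31^29 ≡ 58 ≡ −1 (mod 59).
The value −1 means 31 is a non-residue modulo 59, so n² ≡ 31 (mod 59) is impossible.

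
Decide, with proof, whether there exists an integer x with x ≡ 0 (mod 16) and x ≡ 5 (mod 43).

The moduli 16 and 43 are coprime, so by the Chinese Remainder Theorem a unique solution modulo 688 exists.
Any solution of the first congruence is x = 0 + 16t; substituting into the second, 16t ≡ 5 − 0 ≡ 5 (mod 43).
To invert 16 modulo 43: 43 = 2·16 + 11, 16 = 1·11 + 5, 11 = 2·5 + 1, 5 = 5·1 + 0, and unwinding, 1 = 11 − 2·5 = 11 − 2·(16 − 1·11) = −2·16 + 3·11 = −2·16 + 3·(43 − 2·16) = 3·43 − 8·16. Thus 16⁻¹ ≡ -8 ≡ 35 (mod 43).
Multiplying by 35: t ≡ 35·5 = 175 ≡ 3 (mod 43).
Taking t = 3 gives x = 0 + 16·3 = 48.
Verify: 48 = 3·16 + 0 and 48 = 1·43 + 5. ✓

x = 48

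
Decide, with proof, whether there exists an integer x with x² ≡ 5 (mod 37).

37 is prime, so by Euler's criterion 5 is a square mod 37 iff 5^((37−1)/2) = 5^18 ≡ 1 (mod 37).
Repeated squaring mod 37: 5^2 = 25 ≡ 25; 5^4 ≡ 25² = 625 ≡ 33; 5^8 ≡ 33² = 1089 ≡ 16; 5^16 ≡ 16² = 256 ≡ 34.
Since 18 = 16 + 2, 5^18 ≡ 34 · 25; multiplying out mod 37: 34·25 = 850 ≡ 36. Thus 5^18 ≡ 36 ≡ −1 (mod 37).
By Euler's criterion 5 is a quadratic non-residue mod 37: no x satisfies x² ≡ 5 (mod 37).

There is no such integer.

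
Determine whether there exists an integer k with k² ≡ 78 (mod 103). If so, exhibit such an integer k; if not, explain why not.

No such integer exists.

103 is prime, so by Euler's criterion 78 is a square mod 103 iff 78^((103−1)/2) = 78^51 ≡ 1 (mod 103).
Squaring successively (mod 103): 78^2 = 6084 ≡ 7; 78^4 ≡ 7² = 49 ≡ 49; 78^8 ≡ 49² = 2401 ≡ 32; 78^16 ≡ 32² = 1024 ≡ 97; 78^32 ≡ 97² = 9409 ≡ 36.
Since 51 = 32 + 16 + 2 + 1, 78^51 ≡ 36 · 97 · 7 · 78; multiplying out mod 103: 36·97 = 3492 ≡ 93, then 93·7 = 651 ≡ 33, then 33·78 = 2574 ≡ 102. Thus 78^51 ≡ 102 ≡ −1 (mod 103).
By Euler's criterion 78 is a quadratic non-residue mod 103: no k satisfies k² ≡ 78 (mod 103).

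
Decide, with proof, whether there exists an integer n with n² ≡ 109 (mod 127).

Apply Euler's criterion with the prime 127: 109 is a quadratic residue iff 109^63 ≡ 1 (mod 127), and a non-residue iff it is ≡ −1.
Repeated squaring mod 127: 109^2 = 11881 ≡ 70; 109^4 ≡ 70² = 4900 ≡ 74; 109^8 ≡ 74² = 5476 ≡ 15; 109^16 ≡ 15² = 225 ≡ 98; 109^32 ≡ 98² = 9604 ≡ 79.
Since 63 = 32 + 16 + 8 + 4 + 2 + 1, 109^63 ≡ 79 · 98 · 15 · 74 · 70 · 109; multiplying out mod 127: 79·98 = 7742 ≡ 122, then 122·15 = 1830 ≡ 52, then 52·74 = 3848 ≡ 38, then 38·70 = 2660 ≡ 120, then 120·109 = 13080 ≡ 126. Thus 109^63 ≡ 126 ≡ −1 (mod 127).
The value −1 means 109 is a non-residue modulo 127, so n² ≡ 109 (mod 127) is impossible.

There is no such integer.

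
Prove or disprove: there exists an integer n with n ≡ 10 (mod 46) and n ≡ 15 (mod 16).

No, no such integer exists.

Reduce both congruences modulo 2, which divides 46 and 16: they say n ≡ 10 (mod 2) and n ≡ 15 (mod 2).
These are incompatible: 10 − 15 = -5 is not divisible by 2.
Hence the system has no solution.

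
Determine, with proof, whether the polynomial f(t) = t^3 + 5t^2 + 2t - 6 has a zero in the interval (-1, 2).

f(-1) = -4 and f(2) = 26, which have opposite signs.
As a polynomial, f is continuous on every closed interval.
By the Intermediate Value Theorem f must vanish at some point of (-1, 2).

Yes, f has a root in the interval.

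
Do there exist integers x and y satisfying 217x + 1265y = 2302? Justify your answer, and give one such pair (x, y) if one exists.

x = 681, y = -115

217 and 1265 are coprime, so 217x + 1265y ranges over all of ℤ.
Dividing repeatedly: 1265 = 5·217 + 180, 217 = 1·180 + 37, 180 = 4·37 + 32, 37 = 1·32 + 5, 32 = 6·5 + 2, 5 = 2·2 + 1, 2 = 2·1 + 0.
Unwinding: 1 = 5 − 2·2 = 5 − 2·(32 − 6·5) = −2·32 + 13·5 = −2·32 + 13·(37 − 1·32) = 13·37 − 15·32 = 13·37 − 15·(180 − 4·37) = −15·180 + 73·37 = −15·180 + 73·(217 − 1·180) = 73·217 − 88·180 = 73·217 − 88·(1265 − 5·217) = −88·1265 + 513·217, i.e. 217·513 + 1265·(-88) = 1.
Scaling by 2302 gives the particular solution (x, y) = (1180926, -202576).
The general solution is x = 1180926 + 1265k, y = -202576 − 217k; taking k = -933 gives the smaller pair x = 681, y = -115.
Check: 217·681 + 1265·(-115) = 147777 − 145475 = 2302. ✓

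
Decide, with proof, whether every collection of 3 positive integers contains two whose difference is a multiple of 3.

No, the set {12, 13, 14} is a counterexample.

Consider the 3 integers 12, 13, 14. They lie in distinct residue classes modulo 3, since 3 ≤ 3.
The differences between them range over 1, …, 2, none of which is divisible by 3.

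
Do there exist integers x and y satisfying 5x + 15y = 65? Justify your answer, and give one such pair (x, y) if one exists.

x = 1, y = 4

Every value of 5x + 15y is a multiple of gcd(5, 15) = 5; since 5 ∣ 65, solutions exist.
Dividing through by 5 reduces the equation to 1x + 3y = 13.
The coefficient of x is 1, so setting y = 0 and x = 13 already solves it.
The general solution is x = 13 + 3k, y = 0 − 1k; taking k = -4 gives the smaller pair x = 1, y = 4.
Check: 5·1 + 15·4 = 5 + 60 = 65. ✓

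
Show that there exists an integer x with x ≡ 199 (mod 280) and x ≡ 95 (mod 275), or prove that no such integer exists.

There is no such integer.

Reduce both congruences modulo 5, which divides 280 and 275: they say x ≡ 199 (mod 5) and x ≡ 95 (mod 5).
However 199 ≡ 4 and 95 ≡ 0 (mod 5), and 4 ≠ 0.
Therefore no such x exists.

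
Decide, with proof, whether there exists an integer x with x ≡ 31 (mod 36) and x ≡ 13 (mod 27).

Here gcd(36, 27) = 9, and both 31 and 13 leave remainder 4 mod 9, so the system is consistent.
List candidates x ≡ 31 (mod 36): 31, 67. Modulo 27 these are 4, 13; 67 gives 13 as required.
Check: 67 mod 36 = 31, 67 mod 27 = 13. ✓

x = 67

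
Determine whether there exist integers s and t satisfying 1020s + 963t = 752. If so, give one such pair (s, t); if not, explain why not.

Both 1020 and 963 are divisible by gcd(1020, 963) = 3, hence so is any combination 1020s + 963t.
However 752 leaves remainder 2 on division by 3.
Therefore 1020s + 963t = 752 has no solution in integers.

There are no such integers.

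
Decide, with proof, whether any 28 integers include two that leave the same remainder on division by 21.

Each integer lies in one of the 21 residue classes modulo 21.
Placing 28 integers into 21 classes, some class receives at least two — say a and b.
So a and b have equal remainders mod 21, which is exactly what was to be shown.

Yes.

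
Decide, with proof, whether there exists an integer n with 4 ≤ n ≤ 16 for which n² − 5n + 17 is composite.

At n = 13: 13² − 5·13 + 17 = 121 = 11·11, which is composite.

n = 13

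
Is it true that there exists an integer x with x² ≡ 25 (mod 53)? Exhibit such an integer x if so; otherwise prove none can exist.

x = 5

Take x = 5. Then 5² = 25, and since 0 ≤ 25 < 53 this is already reduced: 5² ≡ 25 (mod 53).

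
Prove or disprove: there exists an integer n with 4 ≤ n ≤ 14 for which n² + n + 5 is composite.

At n = 13: 13² + 13 + 5 = 187 = 11·17, which is composite.

n = 13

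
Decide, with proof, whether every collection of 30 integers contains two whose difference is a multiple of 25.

There are exactly 25 possible remainders on division by 25.
Placing 30 integers into 25 classes, some class receives at least two — say a and b.
Their difference a − b is then a multiple of 25.

Yes.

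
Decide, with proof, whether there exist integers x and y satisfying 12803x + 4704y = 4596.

There are no such integers.

Any value of 12803x + 4704y is a multiple of gcd(12803, 4704) = 7.
However 4596 leaves remainder 4 on division by 7.
Therefore 12803x + 4704y = 4596 has no solution in integers.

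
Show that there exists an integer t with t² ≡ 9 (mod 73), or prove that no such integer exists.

t = 70

t = 70 works: 70² = 4900, and 4900 − 9 = 4891 = 67·73.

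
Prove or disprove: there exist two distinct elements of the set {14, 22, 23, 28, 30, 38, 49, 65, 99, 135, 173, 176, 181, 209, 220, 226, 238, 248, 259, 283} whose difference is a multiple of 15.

14 mod 15 = 14 and 209 mod 15 = 14, so 209 − 14 = 195 = 13·15.

The pair (14, 209) works.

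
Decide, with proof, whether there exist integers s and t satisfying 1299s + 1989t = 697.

There are no such integers.

Both 1299 and 1989 are divisible by gcd(1299, 1989) = 3, hence so is any combination 1299s + 1989t.
But 697 = 3·232 + 1, so 3 ∤ 697.
Hence no integers s, t satisfy the equation.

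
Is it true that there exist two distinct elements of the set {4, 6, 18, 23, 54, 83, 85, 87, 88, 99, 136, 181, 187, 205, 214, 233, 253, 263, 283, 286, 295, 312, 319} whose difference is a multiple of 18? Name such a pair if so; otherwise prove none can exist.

Yes: 6 and 312.

6 mod 18 = 6 and 312 mod 18 = 6, so 312 − 6 = 306 = 17·18.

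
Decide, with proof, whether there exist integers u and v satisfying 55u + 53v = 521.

u = 22, v = -13

55 and 53 are coprime, so 55u + 53v ranges over all of ℤ.
Dividing repeatedly: 55 = 1·53 + 2, 53 = 26·2 + 1, 2 = 2·1 + 0.
Working back up the chain: 1 = 53 − 26·2 = 53 − 26·(55 − 1·53) = −26·55 + 27·53. So 55·(-26) + 53·27 = 1.
Times 521: 55·(-13546) + 53·14067 = 521, so (-13546, 14067) solves it.
The general solution is u = -13546 + 53k, v = 14067 − 55k; taking k = 256 gives the smaller pair u = 22, v = -13.
Check: 55·22 + 53·(-13) = 1210 − 689 = 521. ✓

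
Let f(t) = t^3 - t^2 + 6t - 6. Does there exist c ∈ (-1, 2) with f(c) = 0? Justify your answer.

Yes, such a c exists.

f(-1) = -14 and f(2) = 10, which have opposite signs.
f is continuous everywhere (it is a polynomial), in particular on [-1, 2].
By the Intermediate Value Theorem, f takes the value 0 somewhere in the open interval.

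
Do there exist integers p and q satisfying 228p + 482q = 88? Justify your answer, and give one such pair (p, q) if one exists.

Since gcd(228, 482) = 2 and 88 = 2·44, Bézout's identity guarantees a solution.
Dividing through by 2 reduces the equation to 114p + 241q = 44.
Run the Euclidean algorithm on 241 and 114: 241 = 2·114 + 13, 114 = 8·13 + 10, 13 = 1·10 + 3, 10 = 3·3 + 1, 3 = 3·1 + 0.
Unwinding: 1 = 10 − 3·3 = 10 − 3·(13 − 1·10) = −3·13 + 4·10 = −3·13 + 4·(114 − 8·13) = 4·114 − 35·13 = 4·114 − 35·(241 − 2·114) = −35·241 + 74·114, i.e. 114·74 + 241·(-35) = 1.
Times 44: 114·3256 + 241·(-1540) = 44, so (3256, -1540) solves it.
The general solution is p = 3256 + 241k, q = -1540 − 114k; taking k = -13 gives the smaller pair p = 123, q = -58.
Indeed 228·123 + 482·(-58) = 28044 − 27956 = 88.

p = 123, q = -58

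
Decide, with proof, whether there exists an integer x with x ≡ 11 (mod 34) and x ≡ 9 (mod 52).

gcd(34, 52) = 2. A simultaneous solution exists iff 11 ≡ 9 (mod 2); here 11 mod 2 = 1 = 9 mod 2, so it does.
Step through x = 11, 11 + 34, 11 + 2·34, …: the values 11, 45, 79, 113 reduce mod 52 to 11, 45, 27, 9. The value 113 hits 9.
Indeed 113 ≡ 11 (mod 34) and 113 ≡ 9 (mod 52).

x = 113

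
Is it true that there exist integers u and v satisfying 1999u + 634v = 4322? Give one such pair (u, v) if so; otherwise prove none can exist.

u = 306, v = -958

1999 and 634 are coprime, so 1999u + 634v ranges over all of ℤ.
Euclidean algorithm: 1999 = 3·634 + 97, 634 = 6·97 + 52, 97 = 1·52 + 45, 52 = 1·45 + 7, 45 = 6·7 + 3, 7 = 2·3 + 1, 3 = 3·1 + 0.
Working back up the chain: 1 = 7 − 2·3 = 7 − 2·(45 − 6·7) = −2·45 + 13·7 = −2·45 + 13·(52 − 1·45) = 13·52 − 15·45 = 13·52 − 15·(97 − 1·52) = −15·97 + 28·52 = −15·97 + 28·(634 − 6·97) = 28·634 − 183·97 = 28·634 − 183·(1999 − 3·634) = −183·1999 + 577·634. So 1999·(-183) + 634·577 = 1.
Multiplying through by 4322: u = (-183)·4322 = -790926, v = 577·4322 = 2493794 is a solution.
Shifting by a multiple of (634, −1999) keeps it a solution: u = -790926 + 1248·634 = 306, v = 2493794 − 1248·1999 = -958.
Check: 1999·306 + 634·(-958) = 611694 − 607372 = 4322. ✓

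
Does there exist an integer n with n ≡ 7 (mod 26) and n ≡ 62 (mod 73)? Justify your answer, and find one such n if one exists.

gcd(26, 73) = 1, so the Chinese Remainder Theorem guarantees exactly one residue class mod 1898 satisfying both.
Write n = 7 + 26t and require 7 + 26t ≡ 62 (mod 73), i.e. 26t ≡ 55 (mod 73).
Invert 26 mod 73 by the Euclidean algorithm: 73 = 2·26 + 21, 26 = 1·21 + 5, 21 = 4·5 + 1, 5 = 5·1 + 0; back-substituting, 1 = 21 − 4·5 = 21 − 4·(26 − 1·21) = −4·26 + 5·21 = −4·26 + 5·(73 − 2·26) = 5·73 − 14·26. Hence 26·(-14) ≡ 1, so 26⁻¹ ≡ -14 ≡ 59 (mod 73).
Multiplying by 59: t ≡ 59·55 = 3245 ≡ 33 (mod 73).
With t = 33: n = 7 + 26·33 = 865.
Check: 865 mod 26 = 7, 865 mod 73 = 62. ✓

n = 865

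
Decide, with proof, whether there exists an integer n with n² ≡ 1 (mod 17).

Take n = 16. Then 16² = 256 = 15·17 + 1, so 16² ≡ 1 (mod 17).

n = 16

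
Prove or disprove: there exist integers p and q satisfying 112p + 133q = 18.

Any value of 112p + 133q is a multiple of gcd(112, 133) = 7.
But 18 is not a multiple of 7 (it leaves remainder 4).
Therefore 112p + 133q = 18 has no solution in integers.

No such integers exist.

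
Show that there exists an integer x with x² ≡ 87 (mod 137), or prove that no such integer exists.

x = 118

Take x = 118. Then 118² = 13924 = 101·137 + 87, so 118² ≡ 87 (mod 137).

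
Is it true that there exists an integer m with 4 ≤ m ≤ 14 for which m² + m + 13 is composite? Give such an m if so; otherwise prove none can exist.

m = 8

At m = 8: 8² + 8 + 13 = 85 = 5·17, which is composite.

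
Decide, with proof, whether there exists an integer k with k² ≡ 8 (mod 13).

There is no such integer.

Computing k² mod 13 for k = 0, 1, …, 6 (enough, by the symmetry k ↦ 13 − k) gives 0, 1, 4, 9, 3, 12, 10.
So the quadratic residues mod 13 are {0, 1, 3, 4, 9, 10, 12}, and 8 is not among them.
Therefore k² ≡ 8 (mod 13) has no solution.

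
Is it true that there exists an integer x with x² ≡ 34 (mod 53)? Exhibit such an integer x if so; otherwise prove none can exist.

There is no such integer.

53 is prime, so by Euler's criterion 34 is a square mod 53 iff 34^((53−1)/2) = 34^26 ≡ 1 (mod 53).
Repeated squaring mod 53: 34^2 = 1156 ≡ 43; 34^4 ≡ 43² = 1849 ≡ 47; 34^8 ≡ 47² = 2209 ≡ 36; 34^16 ≡ 36² = 1296 ≡ 24.
Since 26 = 16 + 8 + 2, 34^26 ≡ 24 · 36 · 43; multiplying out mod 53: 24·36 = 864 ≡ 16, then 16·43 = 688 ≡ 52. Thus 34^26 ≡ 52 ≡ −1 (mod 53).
The value −1 means 34 is a non-residue modulo 53, so x² ≡ 34 (mod 53) is impossible.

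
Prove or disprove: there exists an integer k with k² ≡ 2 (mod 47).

k = 40 works: 40² = 1600, and 1600 − 2 = 1598 = 34·47.

k = 40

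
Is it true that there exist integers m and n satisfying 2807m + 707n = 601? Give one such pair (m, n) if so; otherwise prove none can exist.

Any value of 2807m + 707n is a multiple of gcd(2807, 707) = 7.
But 601 is not a multiple of 7 (it leaves remainder 6).
So the equation is unsolvable over ℤ.

No such integers exist.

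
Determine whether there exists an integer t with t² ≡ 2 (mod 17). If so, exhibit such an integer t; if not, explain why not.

t = 6

Take t = 6. Then 6² = 36 = 2·17 + 2, so 6² ≡ 2 (mod 17).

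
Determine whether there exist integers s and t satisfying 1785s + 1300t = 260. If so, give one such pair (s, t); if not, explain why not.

Every value of 1785s + 1300t is a multiple of gcd(1785, 1300) = 5; since 5 ∣ 260, solutions exist.
Dividing through by 5 reduces the equation to 357s + 260t = 52.
Euclidean algorithm: 357 = 1·260 + 97, 260 = 2·97 + 66, 97 = 1·66 + 31, 66 = 2·31 + 4, 31 = 7·4 + 3, 4 = 1·3 + 1, 3 = 3·1 + 0.
Working back up the chain: 1 = 4 − 1·3 = 4 − (31 − 7·4) = −31 + 8·4 = −31 + 8·(66 − 2·31) = 8·66 − 17·31 = 8·66 − 17·(97 − 1·66) = −17·97 + 25·66 = −17·97 + 25·(260 − 2·97) = 25·260 − 67·97 = 25·260 − 67·(357 − 1·260) = −67·357 + 92·260. So 357·(-67) + 260·92 = 1.
Scaling by 52 gives the particular solution (s, t) = (-3484, 4784).
Shifting by a multiple of (260, −357) keeps it a solution: s = -3484 + 14·260 = 156, t = 4784 − 14·357 = -214.
Indeed 1785·156 + 1300·(-214) = 278460 − 278200 = 260.

s = 156, t = -214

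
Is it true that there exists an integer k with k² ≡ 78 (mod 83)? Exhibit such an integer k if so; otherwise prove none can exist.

k = 59 works: 59² = 3481, and 3481 − 78 = 3403 = 41·83.

k = 59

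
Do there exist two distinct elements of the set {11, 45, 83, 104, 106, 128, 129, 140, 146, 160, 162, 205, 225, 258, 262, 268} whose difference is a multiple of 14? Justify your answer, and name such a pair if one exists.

Both 45 and 129 leave remainder 3 on division by 14; their difference 84 = 6·14 is a multiple of 14.

Yes: 45 and 129.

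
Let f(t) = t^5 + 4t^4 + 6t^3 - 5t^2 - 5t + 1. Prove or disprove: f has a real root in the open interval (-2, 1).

Such a root exists.

f(-2) = -25 and f(1) = 2, which have opposite signs.
As a polynomial, f is continuous on every closed interval.
By the Intermediate Value Theorem, f takes the value 0 somewhere in the open interval.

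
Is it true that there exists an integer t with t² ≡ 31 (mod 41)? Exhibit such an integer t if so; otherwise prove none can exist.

t = 21

Take t = 21. Then 21² = 441 = 10·41 + 31, so 21² ≡ 31 (mod 41).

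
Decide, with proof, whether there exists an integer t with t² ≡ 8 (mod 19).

Computing t² mod 19 for t = 0, 1, …, 9 (enough, by the symmetry t ↦ 19 − t) gives 0, 1, 4, 9, 16, 6, 17, 11, 7, 5.
The set of squares mod 19 is therefore {0, 1, 4, 5, 6, 7, 9, 11, 16, 17}, which does not contain 8.
Therefore t² ≡ 8 (mod 19) has no solution.

There is no such integer.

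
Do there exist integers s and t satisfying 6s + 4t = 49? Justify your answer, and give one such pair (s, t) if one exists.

Both 6 and 4 are divisible by gcd(6, 4) = 2, hence so is any combination 6s + 4t.
But 49 is not a multiple of 2 (it leaves remainder 1).
Hence no integers s, t satisfy the equation.

No such integers exist.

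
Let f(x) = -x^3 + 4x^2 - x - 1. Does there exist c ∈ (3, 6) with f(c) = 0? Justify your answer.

Such a root exists.

f(3) = 5 and f(6) = -79, which have opposite signs.
As a polynomial, f is continuous on every closed interval.
So by the Intermediate Value Theorem there is a c strictly between 3 and 6 with f(c) = 0.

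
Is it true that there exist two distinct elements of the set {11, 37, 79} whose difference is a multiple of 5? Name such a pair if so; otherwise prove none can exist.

Two integers differ by a multiple of 5 exactly when they have the same residue mod 5. The residues are 11↦1, 37↦2, 79↦4.
All 3 residues are distinct, so no two elements differ by a multiple of 5.

No such pair exists.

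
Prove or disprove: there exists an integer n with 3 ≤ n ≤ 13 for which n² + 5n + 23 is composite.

There is no such integer n in that range.

The values for n = 3, 4, …, 13 are 47, 59, 73, 89, 107, 127, 149, 173, 199, 227, 257, and each of these is prime.
So no value in the range makes the expression composite.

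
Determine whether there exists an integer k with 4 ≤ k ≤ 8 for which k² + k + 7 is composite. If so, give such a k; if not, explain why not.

At k = 6: 6² + 6 + 7 = 49 = 7·7, which is composite.

k = 6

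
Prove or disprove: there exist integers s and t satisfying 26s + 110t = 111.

Any value of 26s + 110t is a multiple of gcd(26, 110) = 2.
However 111 leaves remainder 1 on division by 2.
So the equation is unsolvable over ℤ.

No such integers exist.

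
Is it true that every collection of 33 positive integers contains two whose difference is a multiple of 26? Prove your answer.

Yes.

There are exactly 26 possible remainders on division by 26.
With 33 integers and only 26 classes, the pigeonhole principle forces two of them, say a and b, into the same class.
Then a ≡ b (mod 26), i.e. 26 ∣ (a − b).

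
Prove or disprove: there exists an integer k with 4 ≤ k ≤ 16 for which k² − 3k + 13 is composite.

k = 12

At k = 12: 12² − 3·12 + 13 = 121 = 11·11, which is composite.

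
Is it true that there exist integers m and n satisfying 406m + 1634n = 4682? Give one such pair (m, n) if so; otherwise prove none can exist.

Every value of 406m + 1634n is a multiple of gcd(406, 1634) = 2; since 2 ∣ 4682, solutions exist.
Dividing through by 2 reduces the equation to 203m + 817n = 2341.
Euclidean algorithm: 817 = 4·203 + 5, 203 = 40·5 + 3, 5 = 1·3 + 2, 3 = 1·2 + 1, 2 = 2·1 + 0.
Unwinding: 1 = 3 − 1·2 = 3 − (5 − 1·3) = −5 + 2·3 = −5 + 2·(203 − 40·5) = 2·203 − 81·5 = 2·203 − 81·(817 − 4·203) = −81·817 + 326·203, i.e. 203·326 + 817·(-81) = 1.
Scaling by 2341 gives the particular solution (m, n) = (763166, -189621).
Shifting by a multiple of (817, −203) keeps it a solution: m = 763166 − 934·817 = 88, n = -189621 + 934·203 = -19.
Indeed 406·88 + 1634·(-19) = 35728 − 31046 = 4682.

m = 88, n = -19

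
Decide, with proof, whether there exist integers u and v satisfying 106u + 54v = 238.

Since gcd(106, 54) = 2 and 238 = 2·119, Bézout's identity guarantees a solution.
Dividing through by 2 reduces the equation to 53u + 27v = 119.
Euclidean algorithm: 53 = 1·27 + 26, 27 = 1·26 + 1, 26 = 26·1 + 0.
Unwinding: 1 = 27 − 1·26 = 27 − (53 − 1·27) = −53 + 2·27, i.e. 53·(-1) + 27·2 = 1.
Scaling by 119 gives the particular solution (u, v) = (-119, 238).
The general solution is u = -119 + 27k, v = 238 − 53k; taking k = 5 gives the smaller pair u = 16, v = -27.
Indeed 106·16 + 54·(-27) = 1696 − 1458 = 238.

u = 16, v = -27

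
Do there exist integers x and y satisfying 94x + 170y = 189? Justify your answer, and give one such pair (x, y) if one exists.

No, no such integers exist.

Any value of 94x + 170y is a multiple of gcd(94, 170) = 2.
However 189 leaves remainder 1 on division by 2.
Therefore 94x + 170y = 189 has no solution in integers.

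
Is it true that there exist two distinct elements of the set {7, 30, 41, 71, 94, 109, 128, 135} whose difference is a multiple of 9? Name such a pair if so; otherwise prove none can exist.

No such pair exists.

Residues mod 9: 7↦7, 30↦3, 41↦5, 71↦8, 94↦4, 109↦1, 128↦2, 135↦0.
These 8 residues are pairwise different, hence no difference of two elements is divisible by 9.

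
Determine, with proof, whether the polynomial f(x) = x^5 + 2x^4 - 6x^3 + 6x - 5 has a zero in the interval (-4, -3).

Yes, f has a root in the interval.

f(-4) = -157 and f(-3) = 58, which have opposite signs.
Since f is a polynomial it is continuous on [-4, -3].
By the Intermediate Value Theorem, f takes the value 0 somewhere in the open interval.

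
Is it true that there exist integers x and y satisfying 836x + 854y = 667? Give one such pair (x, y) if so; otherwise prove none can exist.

Any value of 836x + 854y is a multiple of gcd(836, 854) = 2.
However 667 leaves remainder 1 on division by 2.
Hence no integers x, y satisfy the equation.

There are no such integers.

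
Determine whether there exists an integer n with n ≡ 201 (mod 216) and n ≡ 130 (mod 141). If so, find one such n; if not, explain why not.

Reduce both congruences modulo 3, which divides 216 and 141: they say n ≡ 201 (mod 3) and n ≡ 130 (mod 3).
But 201 mod 3 = 0 while 130 mod 3 = 1, a contradiction.
So no integer satisfies both congruences.

No, no such integer exists.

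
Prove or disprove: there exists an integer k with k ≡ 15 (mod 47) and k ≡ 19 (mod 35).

k = 579

gcd(47, 35) = 1, so the Chinese Remainder Theorem guarantees exactly one residue class mod 1645 satisfying both.
Write k = 15 + 47t and require 15 + 47t ≡ 19 (mod 35), i.e. 47t ≡ 4 (mod 35).
47 ≡ 12 (mod 35), so this reads 12t ≡ 4 (mod 35). Invert 12 mod 35 by the Euclidean algorithm: 35 = 2·12 + 11, 12 = 1·11 + 1, 11 = 11·1 + 0; back-substituting, 1 = 12 − 1·11 = 12 − (35 − 2·12) = −35 + 3·12. Hence 12·3 ≡ 1, so 12⁻¹ ≡ 3 (mod 35).
Multiplying by 3: t ≡ 3·4 = 12 (mod 35).
Taking t = 12 gives k = 15 + 47·12 = 579.
Check: 579 mod 47 = 15, 579 mod 35 = 19. ✓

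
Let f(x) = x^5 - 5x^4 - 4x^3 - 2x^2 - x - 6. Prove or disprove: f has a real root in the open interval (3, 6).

Yes, f has a root in the interval.

f(3) = -297 and f(6) = 348, which have opposite signs.
As a polynomial, f is continuous on every closed interval.
By the Intermediate Value Theorem, f takes the value 0 somewhere in the open interval.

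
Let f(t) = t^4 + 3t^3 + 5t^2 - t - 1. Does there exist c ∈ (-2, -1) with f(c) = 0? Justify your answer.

The endpoint values f(-2) = 13 and f(-1) = 3 are both positive. Claim: f(t) > 0 for every t in (-2, -1).
Shift to the endpoint -1: with t = -1 − u (0 < u < 1), one computes f(-1 − u) = u^4 + u^3 + 2u^2 + 6u + 3.
The nonzero coefficients here are all positive, so for u > 0 every term is positive (or zero), and the constant term 3 is strictly positive.
So f is strictly positive on (-2, -1); no root exists in the interval.

No such root exists.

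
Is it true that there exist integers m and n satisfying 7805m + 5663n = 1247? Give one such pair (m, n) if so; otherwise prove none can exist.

gcd(7805, 5663) = 7, so every integer of the form 7805m + 5663n is a multiple of 7.
But 1247 is not a multiple of 7 (it leaves remainder 1).
Hence no integers m, n satisfy the equation.

There are no such integers.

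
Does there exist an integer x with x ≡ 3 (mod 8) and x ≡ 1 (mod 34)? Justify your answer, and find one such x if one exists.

gcd(8, 34) = 2. A simultaneous solution exists iff 3 ≡ 1 (mod 2); here 3 mod 2 = 1 = 1 mod 2, so it does.
The integers ≡ 3 (mod 8) are 3, 11, 19, 27, 35, …; their remainders mod 34 are 3, 11, 19, 27, 1, so x = 35 is the first that is ≡ 1 (mod 34).
Verify: 35 = 4·8 + 3 and 35 = 1·34 + 1. ✓

x = 35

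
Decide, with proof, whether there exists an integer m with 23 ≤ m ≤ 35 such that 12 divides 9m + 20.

The values of 9m + 20 for m = 23, 24, …, 35 are 227, 236, 245, 254, 263, 272, 281, 290, 299, 308, 317, 326, 335; reduced mod 12 these are 11, 8, 5, 2, 11, 8, 5, 2, 11, 8, 5, 2, 11.
None is 0, so 12 never divides 9m + 20 on this range.

No, no such integer m in that range exists.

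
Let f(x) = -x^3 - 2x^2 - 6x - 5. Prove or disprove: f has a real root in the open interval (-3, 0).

f(-3) = 22 and f(0) = -5, which have opposite signs.
As a polynomial, f is continuous on every closed interval.
By the Intermediate Value Theorem, f takes the value 0 somewhere in the open interval.

Such a root exists.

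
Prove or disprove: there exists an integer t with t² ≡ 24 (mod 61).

Apply Euler's criterion with the prime 61: 24 is a quadratic residue iff 24^30 ≡ 1 (mod 61), and a non-residue iff it is ≡ −1.
Squaring successively (mod 61): 24^2 = 576 ≡ 27; 24^4 ≡ 27² = 729 ≡ 58; 24^8 ≡ 58² = 3364 ≡ 9; 24^16 ≡ 9² = 81 ≡ 20.
Since 30 = 16 + 8 + 4 + 2, 24^30 ≡ 20 · 9 · 58 · 27; multiplying out mod 61: 20·9 = 180 ≡ 58, then 58·58 = 3364 ≡ 9, then 9·27 = 243 ≡ 60. Thus 24^30 ≡ 60 ≡ −1 (mod 61).
By Euler's criterion 24 is a quadratic non-residue mod 61: no t satisfies t² ≡ 24 (mod 61).

No, no such integer exists.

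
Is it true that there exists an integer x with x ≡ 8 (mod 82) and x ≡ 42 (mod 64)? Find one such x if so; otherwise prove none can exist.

x = 746

The moduli are not coprime: gcd(82, 64) = 2. Compatibility requires 2 ∣ (42 − 8) = 34, which holds, so solutions exist.
Write x = 8 + 82t. Then 82t ≡ 42 − 8 ≡ 34 (mod 64); dividing through by 2 gives 41t ≡ 17 (mod 32).
41 ≡ 9 (mod 32), so this reads 9t ≡ 17 (mod 32). Invert 9 mod 32 by the Euclidean algorithm: 32 = 3·9 + 5, 9 = 1·5 + 4, 5 = 1·4 + 1, 4 = 4·1 + 0; back-substituting, 1 = 5 − 1·4 = 5 − (9 − 1·5) = −9 + 2·5 = −9 + 2·(32 − 3·9) = 2·32 − 7·9. Hence 9·(-7) ≡ 1, so 9⁻¹ ≡ -7 ≡ 25 (mod 32).
Therefore t ≡ 25·17 = 425 ≡ 9 (mod 32).
Then x = 8 + 82·9 = 746.
Verify: 746 = 9·82 + 8 and 746 = 11·64 + 42. ✓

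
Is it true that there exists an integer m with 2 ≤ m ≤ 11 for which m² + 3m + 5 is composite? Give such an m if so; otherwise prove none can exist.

At m = 5: 5² + 3·5 + 5 = 45 = 3·15, which is composite.

m = 5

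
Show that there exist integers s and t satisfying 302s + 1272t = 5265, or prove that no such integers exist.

No, no such integers exist.

gcd(302, 1272) = 2, so every integer of the form 302s + 1272t is a multiple of 2.
However 5265 leaves remainder 1 on division by 2.
Therefore 302s + 1272t = 5265 has no solution in integers.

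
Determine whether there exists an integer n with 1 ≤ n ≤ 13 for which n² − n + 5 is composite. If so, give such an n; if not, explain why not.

At n = 6: 6² − 6 + 5 = 35 = 5·7, which is composite.

n = 6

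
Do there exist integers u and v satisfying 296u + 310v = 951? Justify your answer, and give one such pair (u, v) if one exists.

Any value of 296u + 310v is a multiple of gcd(296, 310) = 2.
But 951 = 2·475 + 1, so 2 ∤ 951.
Hence no integers u, v satisfy the equation.

No such integers exist.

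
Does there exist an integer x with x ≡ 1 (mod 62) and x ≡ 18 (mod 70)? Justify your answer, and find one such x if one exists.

No such integer exists.

Both moduli are multiples of 2 = gcd(62, 70), so any solution would satisfy x ≡ 1 and x ≡ 18 modulo 2 simultaneously.
But 1 mod 2 = 1 while 18 mod 2 = 0, a contradiction.
Therefore no such x exists.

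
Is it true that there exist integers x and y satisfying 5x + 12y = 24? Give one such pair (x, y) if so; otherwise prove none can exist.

x = 0, y = 2

Since gcd(5, 12) = 1, every integer is an integer combination of 5 and 12.
Euclidean algorithm: 12 = 2·5 + 2, 5 = 2·2 + 1, 2 = 2·1 + 0.
Back-substituting, 1 = 5 − 2·2 = 5 − 2·(12 − 2·5) = −2·12 + 5·5; that is, 5·5 + 12·(-2) = 1.
Multiplying through by 24: x = 5·24 = 120, y = (-2)·24 = -48 is a solution.
Shifting by a multiple of (12, −5) keeps it a solution: x = 120 − 10·12 = 0, y = -48 + 10·5 = 2.
Check: 5·0 + 12·2 = 0 + 24 = 24. ✓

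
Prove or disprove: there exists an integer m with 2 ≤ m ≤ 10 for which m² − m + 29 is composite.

At m = 8: 8² − 8 + 29 = 85 = 5·17, which is composite.

m = 8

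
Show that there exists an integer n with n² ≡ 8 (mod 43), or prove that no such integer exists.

There is no such integer.

Apply Euler's criterion with the prime 43: 8 is a quadratic residue iff 8^21 ≡ 1 (mod 43), and a non-residue iff it is ≡ −1.
Repeated squaring mod 43: 8^2 = 64 ≡ 21; 8^4 ≡ 21² = 441 ≡ 11; 8^8 ≡ 11² = 121 ≡ 35; 8^16 ≡ 35² = 1225 ≡ 21.
Since 21 = 16 + 4 + 1, 8^21 ≡ 21 · 11 · 8; multiplying out mod 43: 21·11 = 231 ≡ 16, then 16·8 = 128 ≡ 42. Thus 8^21 ≡ 42 ≡ −1 (mod 43).
By Euler's criterion 8 is a quadratic non-residue mod 43: no n satisfies n² ≡ 8 (mod 43).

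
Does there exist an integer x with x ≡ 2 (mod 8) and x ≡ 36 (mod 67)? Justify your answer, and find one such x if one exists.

gcd(8, 67) = 1, so the Chinese Remainder Theorem guarantees exactly one residue class mod 536 satisfying both.
Write x = 2 + 8t and require 2 + 8t ≡ 36 (mod 67), i.e. 8t ≡ 34 (mod 67).
Since 8·42 = 336 = 5·67 + 1, the inverse of 8 mod 67 is 42.
Therefore t ≡ 42·34 = 1428 ≡ 21 (mod 67).
With t = 21: x = 2 + 8·21 = 170.
Check: 170 mod 8 = 2, 170 mod 67 = 36. ✓

x = 170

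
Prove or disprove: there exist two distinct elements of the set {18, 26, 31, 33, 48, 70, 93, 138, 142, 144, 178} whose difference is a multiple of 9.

Yes: 18 and 144.

18 mod 9 = 0 and 144 mod 9 = 0, so 144 − 18 = 126 = 14·9.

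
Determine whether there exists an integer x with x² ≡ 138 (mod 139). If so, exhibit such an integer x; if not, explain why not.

139 is prime, so by Euler's criterion 138 is a square mod 139 iff 138^((139−1)/2) = 138^69 ≡ 1 (mod 139).
Repeated squaring mod 139: 138^2 = 19044 ≡ 1; 138^4 ≡ 1² = 1 ≡ 1; 138^8 ≡ 1² = 1 ≡ 1; 138^16 ≡ 1² = 1 ≡ 1; 138^32 ≡ 1² = 1 ≡ 1; 138^64 ≡ 1² = 1 ≡ 1.
Since 69 = 64 + 4 + 1, 138^69 ≡ 1 · 1 · 138; multiplying out mod 139: 1·1 = 1 ≡ 1, then 1·138 = 138 ≡ 138. Thus 138^69 ≡ 138 ≡ −1 (mod 139).
By Euler's criterion 138 is a quadratic non-residue mod 139: no x satisfies x² ≡ 138 (mod 139).

No such integer exists.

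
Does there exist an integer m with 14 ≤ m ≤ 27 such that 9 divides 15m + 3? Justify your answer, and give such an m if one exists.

Scanning upward from m = 14 gives 213, 228, none divisible by 9. m = 16 works, since 15·16 + 3 = 243 = 27·9.

m = 16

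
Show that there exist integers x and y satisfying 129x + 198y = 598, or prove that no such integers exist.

No, no such integers exist.

Any value of 129x + 198y is a multiple of gcd(129, 198) = 3.
However 598 leaves remainder 1 on division by 3.
Therefore 129x + 198y = 598 has no solution in integers.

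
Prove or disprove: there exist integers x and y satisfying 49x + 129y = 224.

Since gcd(49, 129) = 1, every integer is an integer combination of 49 and 129.
Run the Euclidean algorithm on 129 and 49: 129 = 2·49 + 31, 49 = 1·31 + 18, 31 = 1·18 + 13, 18 = 1·13 + 5, 13 = 2·5 + 3, 5 = 1·3 + 2, 3 = 1·2 + 1, 2 = 2·1 + 0.
Unwinding: 1 = 3 − 1·2 = 3 − (5 − 1·3) = −5 + 2·3 = −5 + 2·(13 − 2·5) = 2·13 − 5·5 = 2·13 − 5·(18 − 1·13) = −5·18 + 7·13 = −5·18 + 7·(31 − 1·18) = 7·31 − 12·18 = 7·31 − 12·(49 − 1·31) = −12·49 + 19·31 = −12·49 + 19·(129 − 2·49) = 19·129 − 50·49, i.e. 49·(-50) + 129·19 = 1.
Multiplying through by 224: x = (-50)·224 = -11200, y = 19·224 = 4256 is a solution.
Adding 87·129 to x and subtracting 87·49 from y gives the tidier solution (23, -7).
Indeed 49·23 + 129·(-7) = 1127 − 903 = 224.

x = 23, y = -7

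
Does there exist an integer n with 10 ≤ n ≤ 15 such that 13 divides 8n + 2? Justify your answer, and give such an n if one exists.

The values of 8n + 2 for n = 10, 11, …, 15 are 82, 90, 98, 106, 114, 122; reduced mod 13 these are 4, 12, 7, 2, 10, 5.
None is 0, so 13 never divides 8n + 2 on this range.

No, no such integer n in that range exists.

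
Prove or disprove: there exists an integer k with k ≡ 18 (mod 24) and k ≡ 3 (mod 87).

Here gcd(24, 87) = 3, and both 18 and 3 leave remainder 0 mod 3, so the system is consistent.
The integers ≡ 18 (mod 24) are 18, 42, 66, 90, …; their remainders mod 87 are 18, 42, 66, 3, so k = 90 is the first that is ≡ 3 (mod 87).
Verify: 90 = 3·24 + 18 and 90 = 1·87 + 3. ✓

k = 90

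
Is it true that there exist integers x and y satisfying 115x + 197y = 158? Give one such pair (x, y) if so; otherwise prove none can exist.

x = 123, y = -71

115 and 197 are coprime, so 115x + 197y ranges over all of ℤ.
Euclidean algorithm: 197 = 1·115 + 82, 115 = 1·82 + 33, 82 = 2·33 + 16, 33 = 2·16 + 1, 16 = 16·1 + 0.
Working back up the chain: 1 = 33 − 2·16 = 33 − 2·(82 − 2·33) = −2·82 + 5·33 = −2·82 + 5·(115 − 1·82) = 5·115 − 7·82 = 5·115 − 7·(197 − 1·115) = −7·197 + 12·115. So 115·12 + 197·(-7) = 1.
Multiplying through by 158: x = 12·158 = 1896, y = (-7)·158 = -1106 is a solution.
Shifting by a multiple of (197, −115) keeps it a solution: x = 1896 − 9·197 = 123, y = -1106 + 9·115 = -71.
Check: 115·123 + 197·(-71) = 14145 − 13987 = 158. ✓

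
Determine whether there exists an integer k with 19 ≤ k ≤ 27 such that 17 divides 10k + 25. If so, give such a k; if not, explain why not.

At k = 23 we get 10·23 + 25 = 255, and 255 = 17·15.

k = 23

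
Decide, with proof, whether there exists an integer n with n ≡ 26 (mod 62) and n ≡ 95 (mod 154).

gcd(62, 154) = 2. If n ≡ 26 (mod 62) and n ≡ 95 (mod 154), then n ≡ 26 (mod 2) and n ≡ 95 (mod 2).
These are incompatible: 26 − 95 = -69 is not divisible by 2.
Hence the system has no solution.

No, no such integer exists.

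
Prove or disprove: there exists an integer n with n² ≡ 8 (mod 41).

n = 7 works: 7² = 49, and 49 − 8 = 41 = 1·41.

n = 7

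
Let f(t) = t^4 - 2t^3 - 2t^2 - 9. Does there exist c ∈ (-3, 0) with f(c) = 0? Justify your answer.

f(-3) = 108 and f(0) = -9, which have opposite signs.
Since f is a polynomial it is continuous on [-3, 0].
By the Intermediate Value Theorem f must vanish at some point of (-3, 0).

Yes, such a c exists.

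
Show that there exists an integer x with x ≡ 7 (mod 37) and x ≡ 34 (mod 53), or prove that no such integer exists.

x = 1783

Since 37 and 53 share no common factor, CRT says the pair of congruences has a solution (unique mod 1961).
Any solution of the first congruence is x = 7 + 37t; substituting into the second, 37t ≡ 34 − 7 ≡ 27 (mod 53).
Invert 37 mod 53 by the Euclidean algorithm: 53 = 1·37 + 16, 37 = 2·16 + 5, 16 = 3·5 + 1, 5 = 5·1 + 0; back-substituting, 1 = 16 − 3·5 = 16 − 3·(37 − 2·16) = −3·37 + 7·16 = −3·37 + 7·(53 − 1·37) = 7·53 − 10·37. Hence 37·(-10) ≡ 1, so 37⁻¹ ≡ -10 ≡ 43 (mod 53).
Multiplying by 43: t ≡ 43·27 = 1161 ≡ 48 (mod 53).
With t = 48: x = 7 + 37·48 = 1783.
Check: 1783 mod 37 = 7, 1783 mod 53 = 34. ✓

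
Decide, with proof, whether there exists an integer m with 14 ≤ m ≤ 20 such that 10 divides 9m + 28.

m = 18 works, since 9·18 + 28 = 190 = 19·10.

m = 18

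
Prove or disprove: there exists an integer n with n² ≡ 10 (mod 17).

Since (17 − n)² ≡ n² (mod 17), it suffices to square n = 0, 1, …, 8: the residues are 0, 1, 4, 9, 16, 8, 2, 15, 13.
The set of squares mod 17 is therefore {0, 1, 2, 4, 8, 9, 13, 15, 16}, which does not contain 10.
Therefore n² ≡ 10 (mod 17) has no solution.

There is no such integer.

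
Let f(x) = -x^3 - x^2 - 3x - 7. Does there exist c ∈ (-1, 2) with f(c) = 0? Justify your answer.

Evaluate at the endpoints: f(-1) = -4, f(2) = -25 — same sign (negative).
f'(x) = -3x^2 - 2x - 3 has discriminant (-2)² − 4·(-3)·(-3) = -32 < 0, so f' has no real roots and is negative for every real x.
So f is strictly decreasing; between -1 and 2 its values lie between f(-1) = -4 and f(2) = -25, all negative. Therefore f has no root in (-1, 2).

No such root exists.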